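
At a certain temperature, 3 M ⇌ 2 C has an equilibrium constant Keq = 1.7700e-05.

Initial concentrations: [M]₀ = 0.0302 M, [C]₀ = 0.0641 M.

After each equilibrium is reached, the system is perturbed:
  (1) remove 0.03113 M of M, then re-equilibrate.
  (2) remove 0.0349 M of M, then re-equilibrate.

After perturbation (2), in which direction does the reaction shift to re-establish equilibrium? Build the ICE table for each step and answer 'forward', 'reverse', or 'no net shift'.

Q₀ = 149.2 vs Keq = 1.7700e-05 ⇒ Q>K, reverse
Step 1:
                    M           C
  Initial      0.0302      0.0641
  Change      0.09587    -0.06391
  Equil        0.1261  1.8832e-04
  solve Keq expr → x = -0.03196; check Q = 1.7700e-05
Then remove 0.03113 M of M.
Step 2:
                    M           C
  Initial     0.09494  1.8832e-04
  Change   9.7591e-05 -6.5061e-05
  Equil       0.09504  1.2326e-04
  solve Keq expr → x = -3.2530e-05; check Q = 1.7700e-05
Then remove 0.0349 M of M.
Step 3:
                    M           C
  Initial     0.06014  1.2326e-04
  Change   9.1612e-05 -6.1075e-05
  Equil       0.06023  6.2183e-05
  solve Keq expr → x = -3.0537e-05; check Q = 1.7700e-05

Direction: reverse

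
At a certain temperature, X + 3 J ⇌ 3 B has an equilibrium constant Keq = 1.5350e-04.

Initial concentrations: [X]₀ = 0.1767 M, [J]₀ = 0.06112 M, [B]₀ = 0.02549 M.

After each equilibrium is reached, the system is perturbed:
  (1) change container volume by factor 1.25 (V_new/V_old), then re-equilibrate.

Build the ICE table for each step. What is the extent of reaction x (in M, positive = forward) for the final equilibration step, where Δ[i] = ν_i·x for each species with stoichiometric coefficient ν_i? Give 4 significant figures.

Q₀ = 0.4105 vs Keq = 1.5350e-04 ⇒ Q>K, reverse
Step 1:
                   X          J          B
  Initial     0.1767    0.06112    0.02549
  Change    0.007643    0.02293   -0.02293
  Equil       0.1843    0.08405   0.002561
  solve Keq expr → x = -0.007643; check Q = 1.5350e-04
Then change container volume by factor 1.25 (V_new/V_old).
Step 2:
                   X          J          B
  Initial     0.1475    0.06724   0.002049
  Change  4.7545e-05 1.4263e-04 -1.4263e-04
  Equil       0.1475    0.06738   0.001906
  solve Keq expr → x = -4.7545e-05; check Q = 1.5350e-04

x = -4.7545e-05 M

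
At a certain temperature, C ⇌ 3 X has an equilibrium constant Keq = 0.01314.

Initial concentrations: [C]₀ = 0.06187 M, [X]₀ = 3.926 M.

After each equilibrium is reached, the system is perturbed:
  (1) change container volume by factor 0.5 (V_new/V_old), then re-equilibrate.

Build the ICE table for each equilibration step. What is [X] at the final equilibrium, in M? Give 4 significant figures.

Q₀ = 978.1 vs Keq = 0.01314 ⇒ Q>K, reverse
Step 1:
                   C          X
  Initial    0.06187      3.926
  Change       1.223     -3.669
  Equil        1.285     0.2565
  solve Keq expr → x = -1.223; check Q = 0.01314
Then change container volume by factor 0.5 (V_new/V_old).
Step 2:
                   C          X
  Initial       2.57     0.5131
  Change     0.06242    -0.1873
  Equil        2.632     0.3258
  solve Keq expr → x = -0.06242; check Q = 0.01314

[X]_eq = 0.3258 M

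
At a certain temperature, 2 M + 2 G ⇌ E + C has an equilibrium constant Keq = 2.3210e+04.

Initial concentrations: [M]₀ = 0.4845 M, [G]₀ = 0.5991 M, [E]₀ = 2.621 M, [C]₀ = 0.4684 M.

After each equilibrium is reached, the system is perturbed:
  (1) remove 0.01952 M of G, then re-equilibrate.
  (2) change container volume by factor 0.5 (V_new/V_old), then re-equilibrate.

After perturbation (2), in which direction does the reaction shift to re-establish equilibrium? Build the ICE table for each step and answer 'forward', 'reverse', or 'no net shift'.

Q₀ = 14.57 vs Keq = 2.3210e+04 ⇒ Q<K, forward
Step 1:
                    M           G           E           C
  I            0.4845      0.5991       2.621      0.4684
  C           -0.4303     -0.4303      0.2152      0.2152
  E           0.05416      0.1688       2.836      0.6836
  solve Keq expr → x = 0.2152; check Q = 2.3210e+04
Then remove 0.01952 M of G.
Step 2:
                    M           G           E           C
  I           0.05416      0.1492       2.836      0.6836
  C          0.004974    0.004974   -0.002487   -0.002487
  E           0.05913      0.1542       2.834      0.6811
  solve Keq expr → x = -0.002487; check Q = 2.3210e+04
Then change container volume by factor 0.5 (V_new/V_old).
Step 3:
                    M           G           E           C
  I            0.1183      0.3084       5.667       1.362
  C          -0.04759    -0.04759     0.02379     0.02379
  E           0.07068      0.2608       5.691       1.386
  solve Keq expr → x = 0.02379; check Q = 2.3210e+04

Direction: forward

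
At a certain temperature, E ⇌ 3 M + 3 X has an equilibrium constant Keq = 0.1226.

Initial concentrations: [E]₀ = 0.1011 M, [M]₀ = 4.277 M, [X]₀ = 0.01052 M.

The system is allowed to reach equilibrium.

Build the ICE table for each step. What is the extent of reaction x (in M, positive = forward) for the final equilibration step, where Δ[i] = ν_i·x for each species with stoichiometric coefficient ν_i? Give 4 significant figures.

Q₀ = 9.0098e-04 vs Keq = 0.1226 ⇒ Q<K, forward
Step 1:
                  E         M         X
  I          0.1011     4.277   0.01052
  C        -0.01353   0.04058   0.04058
  E         0.08757     4.318    0.0511
  solve Keq expr → x = 0.01353; check Q = 0.1226

x = 0.01353 M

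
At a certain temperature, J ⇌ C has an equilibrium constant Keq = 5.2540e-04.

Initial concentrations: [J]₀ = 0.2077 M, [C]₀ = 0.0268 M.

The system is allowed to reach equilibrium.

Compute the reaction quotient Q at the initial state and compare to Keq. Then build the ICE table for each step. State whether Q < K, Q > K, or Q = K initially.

Q₀ = 0.129; Q > K (proceeds reverse)

Q₀ = 0.129 vs Keq = 5.2540e-04 ⇒ Q>K, reverse
Step 1:
                    J           C
  init         0.2077      0.0268
  Δ           0.02668    -0.02668
  eq           0.2344  1.2314e-04
  solve Keq expr → x = -0.02668; check Q = 5.2540e-04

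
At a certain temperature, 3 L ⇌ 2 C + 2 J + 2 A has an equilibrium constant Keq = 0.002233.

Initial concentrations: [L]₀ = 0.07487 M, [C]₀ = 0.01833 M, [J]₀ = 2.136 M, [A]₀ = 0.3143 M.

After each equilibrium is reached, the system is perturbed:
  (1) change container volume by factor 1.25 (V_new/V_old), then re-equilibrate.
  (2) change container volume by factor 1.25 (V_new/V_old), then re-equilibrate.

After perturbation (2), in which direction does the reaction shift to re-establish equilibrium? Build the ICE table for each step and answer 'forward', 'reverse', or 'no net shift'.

Q₀ = 0.3608 vs Keq = 0.002233 ⇒ Q>K, reverse
Step 1:
                    L           C           J           A
  I           0.07487     0.01833       2.136      0.3143
  C           0.02401    -0.01601    -0.01601    -0.01601
  E           0.09888    0.002323        2.12      0.2983
  solve Keq expr → x = -0.008003; check Q = 0.002233
Then change container volume by factor 1.25 (V_new/V_old).
Step 2:
                    L           C           J           A
  I            0.0791    0.001859       1.696      0.2386
  C         -0.001021  6.8054e-04  6.8054e-04  6.8054e-04
  E           0.07808    0.002539       1.697      0.2393
  solve Keq expr → x = 3.4027e-04; check Q = 0.002233
Then change container volume by factor 1.25 (V_new/V_old).
Step 3:
                    L           C           J           A
  I           0.06247    0.002031       1.357      0.1915
  C         -0.001083  7.2219e-04  7.2219e-04  7.2219e-04
  E           0.06138    0.002754       1.358      0.1922
  solve Keq expr → x = 3.6110e-04; check Q = 0.002233

Direction: forward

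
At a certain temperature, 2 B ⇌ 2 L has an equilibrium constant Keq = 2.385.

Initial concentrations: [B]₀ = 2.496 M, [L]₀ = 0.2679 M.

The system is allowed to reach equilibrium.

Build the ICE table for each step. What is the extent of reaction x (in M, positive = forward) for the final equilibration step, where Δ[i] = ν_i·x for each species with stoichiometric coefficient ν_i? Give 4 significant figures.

x = 0.7049 M

Q₀ = 0.01152 vs Keq = 2.385 ⇒ Q<K, forward
Step 1:
                  B         L
  init        2.496    0.2679
  Δ           -1.41      1.41
  eq          1.086     1.678
  solve Keq expr → x = 0.7049; check Q = 2.385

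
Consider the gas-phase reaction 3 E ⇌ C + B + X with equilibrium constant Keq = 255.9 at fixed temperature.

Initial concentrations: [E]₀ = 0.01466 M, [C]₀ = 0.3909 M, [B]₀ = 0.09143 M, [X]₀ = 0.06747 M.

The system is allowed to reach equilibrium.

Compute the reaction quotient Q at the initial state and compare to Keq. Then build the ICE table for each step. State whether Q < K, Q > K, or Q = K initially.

Q₀ = 765.4; Q > K (proceeds reverse)

Q₀ = 765.4 vs Keq = 255.9 ⇒ Q>K, reverse
Step 1:
                    E           C           B           X
  Initial     0.01466      0.3909     0.09143     0.06747
  Change     0.006058   -0.002019   -0.002019   -0.002019
  Equil       0.02072      0.3889     0.08941     0.06545
  solve Keq expr → x = -0.002019; check Q = 255.9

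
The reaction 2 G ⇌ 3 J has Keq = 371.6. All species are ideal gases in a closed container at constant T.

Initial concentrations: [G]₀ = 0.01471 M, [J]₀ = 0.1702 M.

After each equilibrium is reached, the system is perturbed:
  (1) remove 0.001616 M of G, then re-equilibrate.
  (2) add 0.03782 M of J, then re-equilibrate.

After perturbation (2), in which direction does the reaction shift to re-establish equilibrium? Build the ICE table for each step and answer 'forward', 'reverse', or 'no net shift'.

Q₀ = 22.79 vs Keq = 371.6 ⇒ Q<K, forward
Step 1:
                  G         J
  init      0.01471    0.1702
  Δ        -0.01055   0.01582
  eq       0.004162     0.186
  solve Keq expr → x = 0.005274; check Q = 371.6
Then remove 0.001616 M of G.
Step 2:
                  G         J
  init     0.002546     0.186
  Δ        0.001539 -0.002308
  eq       0.004085    0.1837
  solve Keq expr → x = -7.6939e-04; check Q = 371.6
Then add 0.03782 M of J.
Step 3:
                  G         J
  init     0.004085    0.2215
  Δ        0.001255 -0.001883
  eq        0.00534    0.2197
  solve Keq expr → x = -6.2770e-04; check Q = 371.6

Direction: reverse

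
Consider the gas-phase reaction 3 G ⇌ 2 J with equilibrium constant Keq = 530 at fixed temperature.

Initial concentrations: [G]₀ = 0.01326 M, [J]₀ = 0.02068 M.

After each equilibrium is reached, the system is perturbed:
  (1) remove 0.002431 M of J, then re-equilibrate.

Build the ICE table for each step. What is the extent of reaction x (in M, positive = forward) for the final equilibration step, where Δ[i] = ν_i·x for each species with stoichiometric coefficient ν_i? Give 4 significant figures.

x = 1.9956e-04 M

Q₀ = 183.4 vs Keq = 530 ⇒ Q<K, forward
Step 1:
                    G           J
  Initial     0.01326     0.02068
  Change    -0.003301    0.002201
  Equil      0.009959     0.02288
  solve Keq expr → x = 0.0011; check Q = 530
Then remove 0.002431 M of J.
Step 2:
                    G           J
  Initial    0.009959     0.02045
  Change  -5.9869e-04  3.9913e-04
  Equil       0.00936     0.02085
  solve Keq expr → x = 1.9956e-04; check Q = 530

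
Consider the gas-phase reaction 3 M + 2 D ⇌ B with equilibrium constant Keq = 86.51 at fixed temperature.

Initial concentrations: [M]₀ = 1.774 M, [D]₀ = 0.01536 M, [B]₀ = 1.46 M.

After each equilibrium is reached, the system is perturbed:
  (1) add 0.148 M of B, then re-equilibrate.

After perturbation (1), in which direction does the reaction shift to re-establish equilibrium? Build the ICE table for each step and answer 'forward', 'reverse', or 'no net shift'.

Direction: reverse

Q₀ = 1108 vs Keq = 86.51 ⇒ Q>K, reverse
Step 1:
                  M         D         B
  I           1.774   0.01536      1.46
  C         0.05523   0.03682  -0.01841
  E           1.829   0.05218     1.442
  solve Keq expr → x = -0.01841; check Q = 86.51
Then add 0.148 M of B.
Step 2:
                  M         D         B
  I           1.829   0.05218      1.59
  C        0.003643  0.002429 -0.001214
  E           1.833   0.05461     1.588
  solve Keq expr → x = -0.001214; check Q = 86.51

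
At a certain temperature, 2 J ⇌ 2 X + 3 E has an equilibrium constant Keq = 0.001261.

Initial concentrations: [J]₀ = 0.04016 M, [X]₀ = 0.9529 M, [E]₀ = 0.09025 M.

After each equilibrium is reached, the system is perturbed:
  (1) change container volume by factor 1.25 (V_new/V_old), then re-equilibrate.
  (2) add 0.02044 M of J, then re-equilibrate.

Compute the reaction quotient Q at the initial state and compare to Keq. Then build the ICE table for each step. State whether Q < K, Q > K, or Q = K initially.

Q₀ = 0.4139 vs Keq = 0.001261 ⇒ Q>K, reverse
Step 1:
                   J          X          E
  Initial    0.04016     0.9529    0.09025
  Change     0.04526   -0.04526    -0.0679
  Equil      0.08542     0.9076    0.02235
  solve Keq expr → x = -0.02263; check Q = 0.001261
Then change container volume by factor 1.25 (V_new/V_old).
Step 2:
                   J          X          E
  Initial    0.06834     0.7261    0.01788
  Change    -0.00257    0.00257   0.003855
  Equil      0.06577     0.7287    0.02174
  solve Keq expr → x = 0.001285; check Q = 0.001261
Then add 0.02044 M of J.
Step 3:
                   J          X          E
  Initial    0.08621     0.7287    0.02174
  Change   -0.002491   0.002491   0.003736
  Equil      0.08372     0.7312    0.02547
  solve Keq expr → x = 0.001245; check Q = 0.001261

Q₀ = 0.4139; Q > K (proceeds reverse)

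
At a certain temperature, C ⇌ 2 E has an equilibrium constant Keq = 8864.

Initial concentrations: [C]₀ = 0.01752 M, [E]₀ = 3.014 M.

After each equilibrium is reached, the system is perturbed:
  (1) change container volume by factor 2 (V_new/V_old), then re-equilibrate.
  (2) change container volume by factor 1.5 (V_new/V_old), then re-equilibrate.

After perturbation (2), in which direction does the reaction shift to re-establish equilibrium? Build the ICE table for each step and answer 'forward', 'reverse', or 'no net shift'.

Q₀ = 518.5 vs Keq = 8864 ⇒ Q<K, forward
Step 1:
                   C          E
  init       0.01752      3.014
  Δ         -0.01647    0.03295
  eq        0.001047      3.047
  solve Keq expr → x = 0.01647; check Q = 8864
Then change container volume by factor 2 (V_new/V_old).
Step 2:
                   C          E
  init    5.2368e-04      1.523
  Δ       -2.6166e-04 5.2332e-04
  eq      2.6202e-04      1.524
  solve Keq expr → x = 2.6166e-04; check Q = 8864
Then change container volume by factor 1.5 (V_new/V_old).
Step 3:
                   C          E
  init    1.7468e-04      1.016
  Δ       -5.8200e-05 1.1640e-04
  eq      1.1648e-04      1.016
  solve Keq expr → x = 5.8200e-05; check Q = 8864

Direction: forward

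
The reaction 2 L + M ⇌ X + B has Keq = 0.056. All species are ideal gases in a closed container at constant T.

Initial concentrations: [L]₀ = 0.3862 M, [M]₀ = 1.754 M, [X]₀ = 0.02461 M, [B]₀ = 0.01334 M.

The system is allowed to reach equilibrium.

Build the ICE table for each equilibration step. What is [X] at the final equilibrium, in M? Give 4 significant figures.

Q₀ = 0.001255 vs Keq = 0.056 ⇒ Q<K, forward
Step 1:
                  L         M         X         B
  init       0.3862     1.754   0.02461   0.01334
  Δ         -0.1239  -0.06196   0.06196   0.06196
  eq         0.2623     1.692   0.08657    0.0753
  solve Keq expr → x = 0.06196; check Q = 0.056

[X]_eq = 0.08657 M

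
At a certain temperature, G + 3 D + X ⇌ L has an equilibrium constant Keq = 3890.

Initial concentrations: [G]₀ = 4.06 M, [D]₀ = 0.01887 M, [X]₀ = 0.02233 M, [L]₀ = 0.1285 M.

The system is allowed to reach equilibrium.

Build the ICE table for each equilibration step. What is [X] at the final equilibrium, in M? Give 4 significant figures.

[X]_eq = 0.03566 M

Q₀ = 2.1095e+05 vs Keq = 3890 ⇒ Q>K, reverse
Step 1:
                   G          D          X          L
  I             4.06    0.01887    0.02233     0.1285
  C          0.01333    0.03998    0.01333   -0.01333
  E            4.073    0.05885    0.03566     0.1152
  solve Keq expr → x = -0.01333; check Q = 3890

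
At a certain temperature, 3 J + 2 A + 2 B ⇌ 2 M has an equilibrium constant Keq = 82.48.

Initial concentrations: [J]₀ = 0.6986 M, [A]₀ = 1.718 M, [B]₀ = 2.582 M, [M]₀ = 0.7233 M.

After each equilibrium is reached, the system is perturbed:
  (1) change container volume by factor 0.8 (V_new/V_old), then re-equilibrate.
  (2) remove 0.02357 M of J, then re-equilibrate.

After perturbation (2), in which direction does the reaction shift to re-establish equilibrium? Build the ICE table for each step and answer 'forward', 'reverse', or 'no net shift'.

Q₀ = 0.07798 vs Keq = 82.48 ⇒ Q<K, forward
Step 1:
                  J         A         B         M
  init       0.6986     1.718     2.582    0.7233
  Δ         -0.5783   -0.3855   -0.3855    0.3855
  eq         0.1203     1.332     2.196     1.109
  solve Keq expr → x = 0.1928; check Q = 82.48
Then change container volume by factor 0.8 (V_new/V_old).
Step 2:
                  J         A         B         M
  init       0.1504     1.666     2.746     1.386
  Δ        -0.04328  -0.02885  -0.02885   0.02885
  eq         0.1071     1.637     2.717     1.415
  solve Keq expr → x = 0.01443; check Q = 82.48
Then remove 0.02357 M of J.
Step 3:
                  J         A         B         M
  init      0.08351     1.637     2.717     1.415
  Δ         0.02183   0.01456   0.01456  -0.01456
  eq         0.1053     1.651     2.731       1.4
  solve Keq expr → x = -0.007278; check Q = 82.48

Direction: reverse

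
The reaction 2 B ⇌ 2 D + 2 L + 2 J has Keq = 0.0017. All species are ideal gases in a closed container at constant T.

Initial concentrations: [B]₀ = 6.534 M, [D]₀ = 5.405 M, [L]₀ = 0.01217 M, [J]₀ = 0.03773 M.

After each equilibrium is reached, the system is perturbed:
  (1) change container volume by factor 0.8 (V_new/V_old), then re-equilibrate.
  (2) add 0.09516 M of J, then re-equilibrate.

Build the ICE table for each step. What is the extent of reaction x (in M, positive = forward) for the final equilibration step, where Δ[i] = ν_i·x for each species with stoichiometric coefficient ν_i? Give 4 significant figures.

Q₀ = 1.4427e-07 vs Keq = 0.0017 ⇒ Q<K, forward
Step 1:
                  B         D         L         J
  init        6.534     5.405   0.01217   0.03773
  Δ         -0.1916    0.1916    0.1916    0.1916
  eq          6.342     5.597    0.2038    0.2293
  solve Keq expr → x = 0.09579; check Q = 0.0017
Then change container volume by factor 0.8 (V_new/V_old).
Step 2:
                  B         D         L         J
  init        7.928     6.996    0.2547    0.2866
  Δ          0.0524   -0.0524   -0.0524   -0.0524
  eq           7.98     6.943    0.2023    0.2343
  solve Keq expr → x = -0.0262; check Q = 0.0017
Then add 0.09516 M of J.
Step 3:
                  B         D         L         J
  init         7.98     6.943    0.2023    0.3294
  Δ           0.038    -0.038    -0.038    -0.038
  eq          8.018     6.905    0.1643    0.2914
  solve Keq expr → x = -0.019; check Q = 0.0017

x = -0.019 M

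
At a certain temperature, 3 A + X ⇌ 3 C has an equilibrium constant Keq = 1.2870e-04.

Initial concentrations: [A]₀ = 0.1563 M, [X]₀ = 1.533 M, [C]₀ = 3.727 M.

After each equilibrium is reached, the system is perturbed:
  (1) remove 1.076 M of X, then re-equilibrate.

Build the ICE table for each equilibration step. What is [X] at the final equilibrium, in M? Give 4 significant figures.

Q₀ = 8844 vs Keq = 1.2870e-04 ⇒ Q>K, reverse
Step 1:
                  A         X         C
  I          0.1563     1.533     3.727
  C           3.472     1.157    -3.472
  E           3.629      2.69    0.2548
  solve Keq expr → x = -1.157; check Q = 1.2870e-04
Then remove 1.076 M of X.
Step 2:
                  A         X         C
  I           3.629     1.614    0.2548
  C         0.03713   0.01238  -0.03713
  E           3.666     1.627    0.2177
  solve Keq expr → x = -0.01238; check Q = 1.2870e-04

[X]_eq = 1.627 M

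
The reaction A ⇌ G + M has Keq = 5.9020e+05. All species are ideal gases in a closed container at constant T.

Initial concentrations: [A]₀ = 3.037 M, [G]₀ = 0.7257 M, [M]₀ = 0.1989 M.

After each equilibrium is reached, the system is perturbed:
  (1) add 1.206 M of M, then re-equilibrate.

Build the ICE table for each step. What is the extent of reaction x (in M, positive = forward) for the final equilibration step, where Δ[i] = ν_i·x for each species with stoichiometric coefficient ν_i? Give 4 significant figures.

x = -7.6885e-06 M

Q₀ = 0.04753 vs Keq = 5.9020e+05 ⇒ Q<K, forward
Step 1:
                  A         G         M
  Initial     3.037    0.7257    0.1989
  Change     -3.037     3.037     3.037
  Equil   2.0630e-05     3.763     3.236
  solve Keq expr → x = 3.037; check Q = 5.9020e+05
Then add 1.206 M of M.
Step 2:
                  A         G         M
  Initial 2.0630e-05     3.763     4.442
  Change  7.6885e-06 -7.6885e-06 -7.6885e-06
  Equil   2.8318e-05     3.763     4.442
  solve Keq expr → x = -7.6885e-06; check Q = 5.9020e+05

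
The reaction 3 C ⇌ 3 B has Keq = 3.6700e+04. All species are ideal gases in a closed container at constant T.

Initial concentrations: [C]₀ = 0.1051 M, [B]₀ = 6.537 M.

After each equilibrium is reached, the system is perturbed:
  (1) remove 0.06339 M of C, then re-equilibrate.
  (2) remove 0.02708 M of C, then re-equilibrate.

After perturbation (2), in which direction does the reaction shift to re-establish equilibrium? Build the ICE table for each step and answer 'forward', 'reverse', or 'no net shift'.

Direction: reverse

Q₀ = 2.4062e+05 vs Keq = 3.6700e+04 ⇒ Q>K, reverse
Step 1:
                   C          B
  I           0.1051      6.537
  C          0.08893   -0.08893
  E            0.194      6.448
  solve Keq expr → x = -0.02964; check Q = 3.6700e+04
Then remove 0.06339 M of C.
Step 2:
                   C          B
  I           0.1306      6.448
  C          0.06154   -0.06154
  E           0.1922      6.387
  solve Keq expr → x = -0.02051; check Q = 3.6700e+04
Then remove 0.02708 M of C.
Step 3:
                   C          B
  I           0.1651      6.387
  C          0.02629   -0.02629
  E           0.1914       6.36
  solve Keq expr → x = -0.008763; check Q = 3.6700e+04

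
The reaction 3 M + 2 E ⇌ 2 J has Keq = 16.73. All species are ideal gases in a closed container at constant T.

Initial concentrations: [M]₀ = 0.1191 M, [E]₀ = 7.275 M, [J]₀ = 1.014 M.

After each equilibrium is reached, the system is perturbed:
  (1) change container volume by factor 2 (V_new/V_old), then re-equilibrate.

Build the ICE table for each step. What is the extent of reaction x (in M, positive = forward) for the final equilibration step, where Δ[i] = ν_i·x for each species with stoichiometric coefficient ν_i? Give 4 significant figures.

x = -0.01596 M

Q₀ = 11.5 vs Keq = 16.73 ⇒ Q<K, forward
Step 1:
                   M          E          J
  I           0.1191      7.275      1.014
  C         -0.01329  -0.008863   0.008863
  E           0.1058      7.266      1.023
  solve Keq expr → x = 0.004431; check Q = 16.73
Then change container volume by factor 2 (V_new/V_old).
Step 2:
                   M          E          J
  I           0.0529      3.633     0.5114
  C          0.04787    0.03191   -0.03191
  E           0.1008      3.665     0.4795
  solve Keq expr → x = -0.01596; check Q = 16.73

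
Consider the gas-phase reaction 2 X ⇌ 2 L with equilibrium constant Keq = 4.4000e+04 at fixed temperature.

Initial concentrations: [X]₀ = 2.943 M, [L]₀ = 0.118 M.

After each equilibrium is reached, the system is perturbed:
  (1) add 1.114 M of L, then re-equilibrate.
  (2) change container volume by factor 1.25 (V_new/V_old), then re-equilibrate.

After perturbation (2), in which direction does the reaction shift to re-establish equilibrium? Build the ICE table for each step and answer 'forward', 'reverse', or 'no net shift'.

Direction: no net shift

Q₀ = 0.001608 vs Keq = 4.4000e+04 ⇒ Q<K, forward
Step 1:
                    X           L
  Initial       2.943       0.118
  Change       -2.928       2.928
  Equil       0.01452       3.046
  solve Keq expr → x = 1.464; check Q = 4.4000e+04
Then add 1.114 M of L.
Step 2:
                    X           L
  Initial     0.01452        4.16
  Change     0.005286   -0.005286
  Equil       0.01981       4.155
  solve Keq expr → x = -0.002643; check Q = 4.4000e+04
Then change container volume by factor 1.25 (V_new/V_old).
Step 3:
                    X           L
  Initial     0.01585       3.324
  Change            0           0
  Equil       0.01585       3.324
  solve Keq expr → x = 0; check Q = 4.4000e+04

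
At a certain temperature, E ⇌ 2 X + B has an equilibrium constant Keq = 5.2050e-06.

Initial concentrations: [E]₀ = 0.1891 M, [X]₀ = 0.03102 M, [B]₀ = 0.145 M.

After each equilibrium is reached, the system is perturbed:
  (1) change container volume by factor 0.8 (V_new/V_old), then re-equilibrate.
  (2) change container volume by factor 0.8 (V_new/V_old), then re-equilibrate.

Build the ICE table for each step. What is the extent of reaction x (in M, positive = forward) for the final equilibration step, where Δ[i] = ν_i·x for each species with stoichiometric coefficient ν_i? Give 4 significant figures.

Q₀ = 7.3784e-04 vs Keq = 5.2050e-06 ⇒ Q>K, reverse
Step 1:
                  E         X         B
  I          0.1891   0.03102     0.145
  C         0.01409  -0.02818  -0.01409
  E          0.2032  0.002842    0.1309
  solve Keq expr → x = -0.01409; check Q = 5.2050e-06
Then change container volume by factor 0.8 (V_new/V_old).
Step 2:
                  E         X         B
  I           0.254  0.003553    0.1636
  C       3.5277e-04 -7.0553e-04 -3.5277e-04
  E          0.2543  0.002847    0.1633
  solve Keq expr → x = -3.5277e-04; check Q = 5.2050e-06
Then change container volume by factor 0.8 (V_new/V_old).
Step 3:
                  E         X         B
  I          0.3179  0.003559    0.2041
  C       3.5389e-04 -7.0778e-04 -3.5389e-04
  E          0.3183  0.002851    0.2038
  solve Keq expr → x = -3.5389e-04; check Q = 5.2050e-06

x = -3.5389e-04 M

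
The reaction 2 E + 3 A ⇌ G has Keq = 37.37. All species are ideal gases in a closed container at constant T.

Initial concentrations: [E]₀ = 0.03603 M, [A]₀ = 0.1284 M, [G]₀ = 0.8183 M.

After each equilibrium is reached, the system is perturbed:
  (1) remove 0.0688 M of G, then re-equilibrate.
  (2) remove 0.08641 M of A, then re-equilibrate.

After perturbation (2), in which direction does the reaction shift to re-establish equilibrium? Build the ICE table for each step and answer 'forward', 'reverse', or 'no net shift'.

Q₀ = 2.9778e+05 vs Keq = 37.37 ⇒ Q>K, reverse
Step 1:
                  E         A         G
  Initial   0.03603    0.1284    0.8183
  Change     0.2864    0.4296   -0.1432
  Equil      0.3224     0.558    0.6751
  solve Keq expr → x = -0.1432; check Q = 37.37
Then remove 0.0688 M of G.
Step 2:
                  E         A         G
  Initial    0.3224     0.558    0.6063
  Change  -0.007055  -0.01058  0.003527
  Equil      0.3154    0.5474    0.6098
  solve Keq expr → x = 0.003527; check Q = 37.37
Then remove 0.08641 M of A.
Step 3:
                  E         A         G
  Initial    0.3154     0.461    0.6098
  Change    0.03189   0.04784  -0.01595
  Equil      0.3473    0.5089    0.5939
  solve Keq expr → x = -0.01595; check Q = 37.37

Direction: reverse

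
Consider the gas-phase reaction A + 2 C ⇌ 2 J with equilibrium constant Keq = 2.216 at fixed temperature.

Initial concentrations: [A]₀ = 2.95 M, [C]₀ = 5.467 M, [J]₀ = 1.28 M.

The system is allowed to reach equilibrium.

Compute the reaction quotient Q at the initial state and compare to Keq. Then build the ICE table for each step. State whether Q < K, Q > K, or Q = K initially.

Q₀ = 0.01858; Q < K (proceeds forward)

Q₀ = 0.01858 vs Keq = 2.216 ⇒ Q<K, forward
Step 1:
                    A           C           J
  I              2.95       5.467        1.28
  C             -1.52       -3.04        3.04
  E              1.43       2.427        4.32
  solve Keq expr → x = 1.52; check Q = 2.216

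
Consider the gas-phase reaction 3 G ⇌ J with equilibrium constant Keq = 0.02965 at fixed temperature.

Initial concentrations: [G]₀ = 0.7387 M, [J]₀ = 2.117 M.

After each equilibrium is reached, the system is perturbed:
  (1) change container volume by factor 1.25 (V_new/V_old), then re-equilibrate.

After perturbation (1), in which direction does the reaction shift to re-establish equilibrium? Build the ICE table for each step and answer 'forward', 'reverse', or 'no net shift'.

Q₀ = 5.252 vs Keq = 0.02965 ⇒ Q>K, reverse
Step 1:
                    G           J
  init         0.7387       2.117
  Δ             2.708     -0.9027
  eq            3.447       1.214
  solve Keq expr → x = -0.9027; check Q = 0.02965
Then change container volume by factor 1.25 (V_new/V_old).
Step 2:
                    G           J
  init          2.758      0.9714
  Δ            0.3204     -0.1068
  eq            3.078      0.8646
  solve Keq expr → x = -0.1068; check Q = 0.02965

Direction: reverse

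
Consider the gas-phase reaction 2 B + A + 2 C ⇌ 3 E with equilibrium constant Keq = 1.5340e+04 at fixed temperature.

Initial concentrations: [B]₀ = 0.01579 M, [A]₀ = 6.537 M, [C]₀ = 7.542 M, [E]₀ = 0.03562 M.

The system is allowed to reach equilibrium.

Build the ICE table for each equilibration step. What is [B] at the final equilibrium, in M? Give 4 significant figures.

Q₀ = 4.8749e-04 vs Keq = 1.5340e+04 ⇒ Q<K, forward
Step 1:
                    B           A           C           E
  init        0.01579       6.537       7.542     0.03562
  Δ          -0.01578   -0.007892    -0.01578     0.02368
  eq       6.0621e-06       6.529       7.526      0.0593
  solve Keq expr → x = 0.007892; check Q = 1.5340e+04

[B]_eq = 6.0621e-06 M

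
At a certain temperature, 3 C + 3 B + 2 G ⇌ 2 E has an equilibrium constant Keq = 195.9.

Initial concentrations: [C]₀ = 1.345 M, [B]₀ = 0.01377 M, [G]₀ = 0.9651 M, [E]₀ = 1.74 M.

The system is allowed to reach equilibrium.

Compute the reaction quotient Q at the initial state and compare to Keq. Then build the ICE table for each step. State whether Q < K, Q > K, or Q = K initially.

Q₀ = 5.1166e+05; Q > K (proceeds reverse)

Q₀ = 5.1166e+05 vs Keq = 195.9 ⇒ Q>K, reverse
Step 1:
                    C           B           G           E
  I             1.345     0.01377      0.9651        1.74
  C            0.1416      0.1416     0.09438    -0.09438
  E             1.487      0.1553       1.059       1.646
  solve Keq expr → x = -0.04719; check Q = 195.9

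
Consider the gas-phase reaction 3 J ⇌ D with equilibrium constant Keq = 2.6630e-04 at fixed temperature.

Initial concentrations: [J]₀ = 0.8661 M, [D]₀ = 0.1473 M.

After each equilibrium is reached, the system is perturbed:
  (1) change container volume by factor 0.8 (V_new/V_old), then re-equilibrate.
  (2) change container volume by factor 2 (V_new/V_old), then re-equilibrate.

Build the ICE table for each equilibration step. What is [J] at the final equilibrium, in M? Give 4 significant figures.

[J]_eq = 0.8171 M

Q₀ = 0.2267 vs Keq = 2.6630e-04 ⇒ Q>K, reverse
Step 1:
                    J           D
  I            0.8661      0.1473
  C            0.4401     -0.1467
  E             1.306  5.9350e-04
  solve Keq expr → x = -0.1467; check Q = 2.6630e-04
Then change container volume by factor 0.8 (V_new/V_old).
Step 2:
                    J           D
  I             1.633  7.4187e-04
  C         -0.001244  4.1466e-04
  E             1.632    0.001157
  solve Keq expr → x = 4.1466e-04; check Q = 2.6630e-04
Then change container volume by factor 2 (V_new/V_old).
Step 3:
                    J           D
  I            0.8158  5.7826e-04
  C          0.001299 -4.3301e-04
  E            0.8171  1.4526e-04
  solve Keq expr → x = -4.3301e-04; check Q = 2.6630e-04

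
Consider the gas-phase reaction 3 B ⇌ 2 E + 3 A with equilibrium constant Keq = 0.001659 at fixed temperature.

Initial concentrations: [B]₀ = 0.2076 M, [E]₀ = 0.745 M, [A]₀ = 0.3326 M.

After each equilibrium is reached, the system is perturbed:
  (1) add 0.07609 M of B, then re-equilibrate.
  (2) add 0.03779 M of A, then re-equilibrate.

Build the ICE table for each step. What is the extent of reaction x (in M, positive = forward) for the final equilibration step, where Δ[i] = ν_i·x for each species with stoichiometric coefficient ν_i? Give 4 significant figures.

x = -0.01013 M

Q₀ = 2.282 vs Keq = 0.001659 ⇒ Q>K, reverse
Step 1:
                   B          E          A
  init        0.2076      0.745     0.3326
  Δ           0.2537    -0.1691    -0.2537
  eq          0.4613     0.5759     0.0789
  solve Keq expr → x = -0.08457; check Q = 0.001659
Then add 0.07609 M of B.
Step 2:
                   B          E          A
  init        0.5374     0.5759     0.0789
  Δ          -0.0105   0.006997     0.0105
  eq          0.5269     0.5829    0.08939
  solve Keq expr → x = 0.003499; check Q = 0.001659
Then add 0.03779 M of A.
Step 3:
                   B          E          A
  init        0.5269     0.5829     0.1272
  Δ          0.03038   -0.02025   -0.03038
  eq          0.5573     0.5626     0.0968
  solve Keq expr → x = -0.01013; check Q = 0.001659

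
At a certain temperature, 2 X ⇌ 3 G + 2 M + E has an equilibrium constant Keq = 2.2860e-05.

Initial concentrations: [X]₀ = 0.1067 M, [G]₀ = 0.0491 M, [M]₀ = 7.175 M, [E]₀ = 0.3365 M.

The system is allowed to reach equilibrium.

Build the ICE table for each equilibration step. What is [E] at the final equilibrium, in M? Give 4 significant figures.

Q₀ = 0.1801 vs Keq = 2.2860e-05 ⇒ Q>K, reverse
Step 1:
                   X          G          M          E
  init        0.1067     0.0491      7.175     0.3365
  Δ          0.03075   -0.04612   -0.03075   -0.01537
  eq          0.1374   0.002976      7.144     0.3211
  solve Keq expr → x = -0.01537; check Q = 2.2860e-05

[E]_eq = 0.3211 M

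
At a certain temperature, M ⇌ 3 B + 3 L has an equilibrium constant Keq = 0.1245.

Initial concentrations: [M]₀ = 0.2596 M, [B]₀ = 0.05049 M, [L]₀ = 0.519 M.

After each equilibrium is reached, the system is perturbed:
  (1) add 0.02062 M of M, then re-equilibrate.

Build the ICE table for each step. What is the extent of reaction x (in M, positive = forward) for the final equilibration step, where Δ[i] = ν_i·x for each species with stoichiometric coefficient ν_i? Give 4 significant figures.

x = 0.002771 M

Q₀ = 6.9313e-05 vs Keq = 0.1245 ⇒ Q<K, forward
Step 1:
                   M          B          L
  init        0.2596    0.05049      0.519
  Δ         -0.09598      0.288      0.288
  eq          0.1636     0.3384      0.807
  solve Keq expr → x = 0.09598; check Q = 0.1245
Then add 0.02062 M of M.
Step 2:
                   M          B          L
  init        0.1842     0.3384      0.807
  Δ        -0.002771   0.008313   0.008313
  eq          0.1815     0.3468     0.8153
  solve Keq expr → x = 0.002771; check Q = 0.1245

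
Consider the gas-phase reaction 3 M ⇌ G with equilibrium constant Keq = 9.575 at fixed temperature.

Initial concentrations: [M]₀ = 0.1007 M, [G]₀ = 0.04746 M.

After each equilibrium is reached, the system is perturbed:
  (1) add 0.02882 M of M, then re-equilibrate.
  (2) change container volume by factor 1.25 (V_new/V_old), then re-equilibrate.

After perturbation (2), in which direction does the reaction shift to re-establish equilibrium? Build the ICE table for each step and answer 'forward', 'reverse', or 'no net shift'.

Direction: reverse

Q₀ = 46.48 vs Keq = 9.575 ⇒ Q>K, reverse
Step 1:
                   M          G
  init        0.1007    0.04746
  Δ          0.04798   -0.01599
  eq          0.1487    0.03147
  solve Keq expr → x = -0.01599; check Q = 9.575
Then add 0.02882 M of M.
Step 2:
                   M          G
  init        0.1775    0.03147
  Δ         -0.01931   0.006435
  eq          0.1582     0.0379
  solve Keq expr → x = 0.006435; check Q = 9.575
Then change container volume by factor 1.25 (V_new/V_old).
Step 3:
                   M          G
  init        0.1266    0.03032
  Δ          0.01296  -0.004321
  eq          0.1395      0.026
  solve Keq expr → x = -0.004321; check Q = 9.575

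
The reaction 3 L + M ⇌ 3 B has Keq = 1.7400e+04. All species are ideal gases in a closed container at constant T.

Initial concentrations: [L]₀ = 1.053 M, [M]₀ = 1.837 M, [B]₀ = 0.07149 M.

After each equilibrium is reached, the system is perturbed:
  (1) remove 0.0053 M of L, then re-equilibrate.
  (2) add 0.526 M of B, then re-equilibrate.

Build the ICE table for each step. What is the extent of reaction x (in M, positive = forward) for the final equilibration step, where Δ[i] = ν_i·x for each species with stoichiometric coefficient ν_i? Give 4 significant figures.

x = -0.005696 M

Q₀ = 1.7035e-04 vs Keq = 1.7400e+04 ⇒ Q<K, forward
Step 1:
                    L           M           B
  Initial       1.053       1.837     0.07149
  Change       -1.016     -0.3388       1.016
  Equil       0.03669       1.498       1.088
  solve Keq expr → x = 0.3388; check Q = 1.7400e+04
Then remove 0.0053 M of L.
Step 2:
                    L           M           B
  Initial     0.03139       1.498       1.088
  Change     0.005114    0.001705   -0.005114
  Equil        0.0365         1.5       1.083
  solve Keq expr → x = -0.001705; check Q = 1.7400e+04
Then add 0.526 M of B.
Step 3:
                    L           M           B
  Initial      0.0365         1.5       1.609
  Change      0.01709    0.005696    -0.01709
  Equil       0.05359       1.506       1.592
  solve Keq expr → x = -0.005696; check Q = 1.7400e+04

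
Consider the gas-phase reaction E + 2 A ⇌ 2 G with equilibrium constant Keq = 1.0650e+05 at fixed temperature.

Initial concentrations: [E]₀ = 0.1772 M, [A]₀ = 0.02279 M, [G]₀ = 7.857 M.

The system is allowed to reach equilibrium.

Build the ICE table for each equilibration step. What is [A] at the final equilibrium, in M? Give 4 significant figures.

Q₀ = 6.7075e+05 vs Keq = 1.0650e+05 ⇒ Q>K, reverse
Step 1:
                  E         A         G
  I          0.1772   0.02279     7.857
  C         0.01589   0.03178  -0.03178
  E          0.1931   0.05457     7.825
  solve Keq expr → x = -0.01589; check Q = 1.0650e+05

[A]_eq = 0.05457 M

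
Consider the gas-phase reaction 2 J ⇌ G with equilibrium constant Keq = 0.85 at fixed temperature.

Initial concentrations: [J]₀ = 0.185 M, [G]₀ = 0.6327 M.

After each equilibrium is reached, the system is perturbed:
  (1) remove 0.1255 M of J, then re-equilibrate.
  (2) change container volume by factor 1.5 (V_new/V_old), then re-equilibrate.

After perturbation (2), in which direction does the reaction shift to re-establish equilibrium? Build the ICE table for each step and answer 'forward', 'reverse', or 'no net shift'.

Direction: reverse

Q₀ = 18.49 vs Keq = 0.85 ⇒ Q>K, reverse
Step 1:
                   J          G
  Initial      0.185     0.6327
  Change      0.4903    -0.2451
  Equil       0.6753     0.3876
  solve Keq expr → x = -0.2451; check Q = 0.85
Then remove 0.1255 M of J.
Step 2:
                   J          G
  Initial     0.5498     0.3876
  Change     0.08664   -0.04332
  Equil       0.6364     0.3443
  solve Keq expr → x = -0.04332; check Q = 0.85
Then change container volume by factor 1.5 (V_new/V_old).
Step 3:
                   J          G
  Initial     0.4243     0.2295
  Change     0.06012   -0.03006
  Equil       0.4844     0.1994
  solve Keq expr → x = -0.03006; check Q = 0.85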